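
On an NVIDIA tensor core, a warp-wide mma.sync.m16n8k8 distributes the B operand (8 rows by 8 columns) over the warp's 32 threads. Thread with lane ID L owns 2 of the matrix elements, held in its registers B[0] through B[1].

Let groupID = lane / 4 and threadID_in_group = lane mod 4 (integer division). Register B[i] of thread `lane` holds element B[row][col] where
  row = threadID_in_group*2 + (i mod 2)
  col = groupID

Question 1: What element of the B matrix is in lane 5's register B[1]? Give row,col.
3,1

L=5⇒gr=5>>2=1, th=5&3=1
[1]⇒row 1·2+1=3  col gr=1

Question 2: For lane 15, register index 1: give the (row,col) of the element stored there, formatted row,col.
15: gr=3,th=3
[1] (3*2+1,3) = (7,3)

7,3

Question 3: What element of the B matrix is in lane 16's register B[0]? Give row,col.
L=16->gid=16>>2=4, tid=16&3=0
[0]->row 0·2+0=0  col gid=4

0,4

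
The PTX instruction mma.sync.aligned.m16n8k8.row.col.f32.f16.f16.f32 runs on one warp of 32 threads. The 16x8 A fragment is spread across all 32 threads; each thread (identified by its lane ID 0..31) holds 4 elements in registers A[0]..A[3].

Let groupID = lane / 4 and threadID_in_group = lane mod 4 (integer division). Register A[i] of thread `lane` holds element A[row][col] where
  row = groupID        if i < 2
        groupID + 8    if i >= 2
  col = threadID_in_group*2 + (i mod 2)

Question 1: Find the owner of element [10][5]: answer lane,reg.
10,3

r=10→G=2,rhi=1  c=5→T=2,p=1
L=2*4+2=10  i=1*2+1=3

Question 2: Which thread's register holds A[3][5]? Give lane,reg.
r:3=>grp=3,rB=0  c:5=>tig=2,lo=1
L=3*4+2=14  i=0*2+1=1

14,1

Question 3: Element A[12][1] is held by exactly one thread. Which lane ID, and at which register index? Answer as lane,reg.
16,3

r=12→G=4,rhi=1  c=1→T=0,p=1
L=4*4+0=16  i=1*2+1=3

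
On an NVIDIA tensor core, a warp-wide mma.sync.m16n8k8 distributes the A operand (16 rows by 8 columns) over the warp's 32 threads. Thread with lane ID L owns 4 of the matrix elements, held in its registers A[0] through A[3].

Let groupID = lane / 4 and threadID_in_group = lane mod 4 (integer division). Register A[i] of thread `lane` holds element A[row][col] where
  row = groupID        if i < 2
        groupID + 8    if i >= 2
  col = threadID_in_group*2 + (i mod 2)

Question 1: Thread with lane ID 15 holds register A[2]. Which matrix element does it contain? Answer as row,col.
11,6

15: grp=3,tig=3
[2] (3+8,3*2+0) = (11,6)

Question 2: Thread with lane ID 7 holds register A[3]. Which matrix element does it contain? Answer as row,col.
9,7

lane 7: gr=1 (7/4), th=3 (7%4)
i=3: r=1+8=9, c=3*2+1=7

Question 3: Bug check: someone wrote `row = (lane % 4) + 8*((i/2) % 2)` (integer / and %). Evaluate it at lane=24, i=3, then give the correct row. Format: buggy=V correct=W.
`(lane % 4) + 8*((i/2) % 2)`[24,3]=>8
lane 24: grp=6 (24/4), tig=0 (24%4)
i=3: r=6+8=14, c=0*2+1=1
row: 8 vs 14

buggy=8 correct=14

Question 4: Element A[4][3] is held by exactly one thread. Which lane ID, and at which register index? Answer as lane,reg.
r: 4->gid=4,r8=0  c: 3->tid=1,i&1=1
L=4*4+1=17  i=0*2+1=1

17,1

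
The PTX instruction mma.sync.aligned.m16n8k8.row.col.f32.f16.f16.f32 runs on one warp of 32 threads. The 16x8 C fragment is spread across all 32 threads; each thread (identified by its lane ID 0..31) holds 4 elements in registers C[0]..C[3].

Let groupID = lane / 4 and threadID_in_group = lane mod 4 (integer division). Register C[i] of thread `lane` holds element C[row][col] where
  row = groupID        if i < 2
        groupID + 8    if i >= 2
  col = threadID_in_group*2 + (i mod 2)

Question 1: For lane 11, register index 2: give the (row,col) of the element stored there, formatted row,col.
lane 11: G=2 (11/4), T=3 (11%4)
i=2: r=2+8=10, c=3*2+0=6

10,6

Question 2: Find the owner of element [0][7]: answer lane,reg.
3,1

r: 0->gid=0,r8=0  c: 7->tid=3,i&1=1
L=0*4+3=3  i=0*2+1=1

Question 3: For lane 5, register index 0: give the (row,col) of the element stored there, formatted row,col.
lane 5: gr=1 (5/4), th=1 (5%4)
i=0: r=1+0=1, c=1*2+0=2

1,2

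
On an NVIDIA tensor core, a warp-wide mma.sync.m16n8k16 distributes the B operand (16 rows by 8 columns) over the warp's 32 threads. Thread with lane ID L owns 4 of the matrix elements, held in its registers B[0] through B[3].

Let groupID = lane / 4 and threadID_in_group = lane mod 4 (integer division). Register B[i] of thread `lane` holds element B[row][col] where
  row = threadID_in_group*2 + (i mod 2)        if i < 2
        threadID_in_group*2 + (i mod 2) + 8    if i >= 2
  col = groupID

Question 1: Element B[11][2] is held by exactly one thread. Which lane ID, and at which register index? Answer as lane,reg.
9,3

c=2->g=2  r=11->rb=1,t=1,b0=1
L=2*4+1=9  i=1*2+1=3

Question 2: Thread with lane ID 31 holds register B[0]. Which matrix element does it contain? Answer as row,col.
L=31⇒gr=31>>2=7, th=31&3=3
[0]⇒row 3·2+0+0=6  col gr=7

6,7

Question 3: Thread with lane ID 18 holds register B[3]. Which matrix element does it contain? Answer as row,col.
13,4

L=18->gid=18>>2=4, tid=18&3=2
[3]->row 2·2+1+8=13  col gid=4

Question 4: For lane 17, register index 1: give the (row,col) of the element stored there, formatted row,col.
lane 17→17/4=4, 17 mod 4=1
i=1  r:2·1+1+0→3  c:4

3,4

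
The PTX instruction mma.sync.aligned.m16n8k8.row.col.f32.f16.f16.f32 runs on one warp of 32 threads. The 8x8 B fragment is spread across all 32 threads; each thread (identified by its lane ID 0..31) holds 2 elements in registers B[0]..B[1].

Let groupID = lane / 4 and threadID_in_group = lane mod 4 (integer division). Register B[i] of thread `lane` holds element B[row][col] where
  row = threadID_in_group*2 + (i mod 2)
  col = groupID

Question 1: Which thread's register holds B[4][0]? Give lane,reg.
2,0

c: 0->gid=0  r: 4->tid=2,i&1=0
L=0*4+2=2  i=0=0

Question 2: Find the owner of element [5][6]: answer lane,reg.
26,1

c:6=>grp=6  r:5=>tig=2,lo=1
L=6*4+2=26  i=1=1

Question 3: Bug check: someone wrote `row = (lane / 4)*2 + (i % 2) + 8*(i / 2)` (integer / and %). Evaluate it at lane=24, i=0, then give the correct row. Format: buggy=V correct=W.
buggy=12 correct=0

`(lane / 4)*2 + (i % 2) + 8*(i / 2)`[24,0]=>12
lane 24: grp=6 (24/4), tig=0 (24%4)
i=0: r=0*2+0=0, c=grp=6
row: 12 vs 0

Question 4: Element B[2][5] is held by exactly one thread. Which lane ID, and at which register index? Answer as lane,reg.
21,0

c: 5->gid=5  r: 2->tid=1,i&1=0
L=5*4+1=21  i=0=0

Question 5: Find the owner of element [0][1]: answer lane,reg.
c=1->g=1  r=0->t=0,b0=0
L=1*4+0=4  i=0=0

4,0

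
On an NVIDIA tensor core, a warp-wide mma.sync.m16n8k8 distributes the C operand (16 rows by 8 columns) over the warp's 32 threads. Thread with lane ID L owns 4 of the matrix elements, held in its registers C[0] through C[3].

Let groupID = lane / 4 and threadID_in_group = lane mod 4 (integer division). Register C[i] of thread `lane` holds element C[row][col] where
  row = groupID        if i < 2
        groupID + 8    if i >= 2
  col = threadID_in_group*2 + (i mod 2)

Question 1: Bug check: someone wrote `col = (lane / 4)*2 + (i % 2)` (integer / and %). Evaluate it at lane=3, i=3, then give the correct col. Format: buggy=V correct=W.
`(lane / 4)*2 + (i % 2)`[3,3]->1
lane 3->3/4=0, 3 mod 4=3
i=3  r:0+8->8  c:2·3+1->7
col: 1 vs 7

buggy=1 correct=7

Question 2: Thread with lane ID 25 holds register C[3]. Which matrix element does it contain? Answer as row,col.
14,3

25: grp=6,tig=1
[3] (6+8,1*2+1) = (14,3)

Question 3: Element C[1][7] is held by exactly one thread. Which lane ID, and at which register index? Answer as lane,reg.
7,1

r=1->g=1,rb=0  c=7->t=3,b0=1
L=1*4+3=7  i=0*2+1=1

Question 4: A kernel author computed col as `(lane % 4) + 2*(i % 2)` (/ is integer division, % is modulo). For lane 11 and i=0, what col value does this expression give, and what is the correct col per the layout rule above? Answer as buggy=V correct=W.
buggy=3 correct=6

`(lane % 4) + 2*(i % 2)`[11,0]=>3
11: grp=2,tig=3
[0] (2+0,3*2+0) = (2,6)
col: 3 vs 6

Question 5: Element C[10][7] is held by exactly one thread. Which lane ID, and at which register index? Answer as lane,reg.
r:10=>grp=2,rB=1  c:7=>tig=3,lo=1
L=2*4+3=11  i=1*2+1=3

11,3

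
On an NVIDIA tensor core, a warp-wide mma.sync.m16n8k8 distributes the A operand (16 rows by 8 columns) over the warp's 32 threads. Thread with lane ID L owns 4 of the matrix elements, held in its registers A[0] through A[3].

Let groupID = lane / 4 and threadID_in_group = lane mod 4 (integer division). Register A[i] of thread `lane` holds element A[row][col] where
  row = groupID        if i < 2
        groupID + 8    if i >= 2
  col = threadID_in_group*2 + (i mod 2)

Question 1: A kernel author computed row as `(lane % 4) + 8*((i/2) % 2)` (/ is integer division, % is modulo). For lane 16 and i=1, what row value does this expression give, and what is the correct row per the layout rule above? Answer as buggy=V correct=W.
buggy=0 correct=4

`(lane % 4) + 8*((i/2) % 2)`[16,1]⇒0
lane 16⇒16/4=4, 16 mod 4=0
i=1  r:4+0⇒4  c:2·0+1⇒1
row: 0 vs 4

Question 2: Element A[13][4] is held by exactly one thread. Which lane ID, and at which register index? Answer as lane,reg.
22,2

r:13=>grp=5,rB=1  c:4=>tig=2,lo=0
L=5*4+2=22  i=1*2+0=2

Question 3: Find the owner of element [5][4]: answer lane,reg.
22,0

r=5⇒gr=5,Rb=0  c=4⇒th=2,odd=0
L=5*4+2=22  i=0*2+0=0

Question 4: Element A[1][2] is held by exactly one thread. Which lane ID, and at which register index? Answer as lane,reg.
5,0

r=1->g=1,rb=0  c=2->t=1,b0=0
L=1*4+1=5  i=0*2+0=0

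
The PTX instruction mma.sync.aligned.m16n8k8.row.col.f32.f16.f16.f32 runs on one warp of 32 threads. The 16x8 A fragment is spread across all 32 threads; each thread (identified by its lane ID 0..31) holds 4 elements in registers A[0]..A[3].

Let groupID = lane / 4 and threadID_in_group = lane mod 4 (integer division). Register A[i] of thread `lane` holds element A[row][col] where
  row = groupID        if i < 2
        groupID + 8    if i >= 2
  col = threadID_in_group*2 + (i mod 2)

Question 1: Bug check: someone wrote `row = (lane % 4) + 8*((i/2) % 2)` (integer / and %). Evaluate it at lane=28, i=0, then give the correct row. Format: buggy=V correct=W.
`(lane % 4) + 8*((i/2) % 2)`[28,0]⇒0
L=28⇒gr=28>>2=7, th=28&3=0
[0]⇒row 7+0=7  col 0·2+0=0
row: 0 vs 7

buggy=0 correct=7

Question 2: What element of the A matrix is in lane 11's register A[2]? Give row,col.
10,6

11: gid=2,tid=3
[2] (2+8,3*2+0) = (10,6)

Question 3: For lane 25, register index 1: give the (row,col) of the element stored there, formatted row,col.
6,3

lane 25⇒25/4=6, 25 mod 4=1
i=1  r:6+0⇒6  c:2·1+1⇒3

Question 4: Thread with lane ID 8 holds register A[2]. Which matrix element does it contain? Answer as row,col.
L=8→G=8>>2=2, T=8&3=0
[2]→row 2+8=10  col 0·2+0=0

10,0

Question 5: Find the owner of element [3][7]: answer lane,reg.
15,1

r=3→G=3,rhi=0  c=7→T=3,p=1
L=3*4+3=15  i=0*2+1=1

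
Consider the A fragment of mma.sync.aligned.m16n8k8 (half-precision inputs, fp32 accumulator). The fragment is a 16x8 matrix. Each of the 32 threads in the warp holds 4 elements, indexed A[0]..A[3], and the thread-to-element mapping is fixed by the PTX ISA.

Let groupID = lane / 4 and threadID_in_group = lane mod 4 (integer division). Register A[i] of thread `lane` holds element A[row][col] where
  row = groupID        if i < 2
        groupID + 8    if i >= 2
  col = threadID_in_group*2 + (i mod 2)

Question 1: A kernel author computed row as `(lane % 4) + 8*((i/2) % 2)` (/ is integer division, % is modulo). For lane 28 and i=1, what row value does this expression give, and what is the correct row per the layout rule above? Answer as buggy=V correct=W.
buggy=0 correct=7

`(lane % 4) + 8*((i/2) % 2)`[28,1]->0
lane 28: gid=7 (28/4), tid=0 (28%4)
i=1: r=7+0=7, c=0*2+1=1
row: 0 vs 7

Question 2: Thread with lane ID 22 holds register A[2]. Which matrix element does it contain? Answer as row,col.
13,4

lane 22: g=5 (22/4), t=2 (22%4)
i=2: r=5+8=13, c=2*2+0=4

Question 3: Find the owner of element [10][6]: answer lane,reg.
11,2

r=10⇒gr=2,Rb=1  c=6⇒th=3,odd=0
L=2*4+3=11  i=1*2+0=2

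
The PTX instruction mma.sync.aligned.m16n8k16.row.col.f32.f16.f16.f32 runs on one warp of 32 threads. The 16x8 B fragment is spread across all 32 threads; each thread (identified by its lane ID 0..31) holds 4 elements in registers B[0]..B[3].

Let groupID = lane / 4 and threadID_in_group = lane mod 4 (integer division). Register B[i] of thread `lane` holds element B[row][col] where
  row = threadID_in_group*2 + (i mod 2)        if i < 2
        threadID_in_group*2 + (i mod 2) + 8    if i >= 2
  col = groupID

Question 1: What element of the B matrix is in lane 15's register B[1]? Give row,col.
7,3

lane 15: gr=3 (15/4), th=3 (15%4)
i=1: r=3*2+1+0=7, c=gr=3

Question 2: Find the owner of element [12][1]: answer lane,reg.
6,2

c=1->g=1  r=12->rb=1,t=2,b0=0
L=1*4+2=6  i=1*2+0=2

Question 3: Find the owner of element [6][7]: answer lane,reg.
31,0

c=7→G=7  r=6→rhi=0,T=3,p=0
L=7*4+3=31  i=0*2+0=0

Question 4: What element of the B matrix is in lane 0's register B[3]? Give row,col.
9,0

L=0→G=0>>2=0, T=0&3=0
[3]→row 0·2+1+8=9  col G=0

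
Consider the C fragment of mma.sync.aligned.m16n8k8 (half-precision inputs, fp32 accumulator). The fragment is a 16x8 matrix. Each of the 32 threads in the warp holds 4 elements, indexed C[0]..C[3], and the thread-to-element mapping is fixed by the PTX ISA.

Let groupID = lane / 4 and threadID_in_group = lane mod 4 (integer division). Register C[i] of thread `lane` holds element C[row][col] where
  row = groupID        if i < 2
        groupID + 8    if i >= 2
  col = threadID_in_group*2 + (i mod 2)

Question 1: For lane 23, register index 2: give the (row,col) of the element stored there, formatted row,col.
L=23→G=23>>2=5, T=23&3=3
[2]→row 5+8=13  col 3·2+0=6

13,6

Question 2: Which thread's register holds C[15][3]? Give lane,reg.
r:15=>grp=7,rB=1  c:3=>tig=1,lo=1
L=7*4+1=29  i=1*2+1=3

29,3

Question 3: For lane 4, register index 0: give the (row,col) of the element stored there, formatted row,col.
1,0

lane 4: grp=1 (4/4), tig=0 (4%4)
i=0: r=1+0=1, c=0*2+0=0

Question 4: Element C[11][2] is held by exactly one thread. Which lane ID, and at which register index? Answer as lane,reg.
13,2

r: 11->gid=3,r8=1  c: 2->tid=1,i&1=0
L=3*4+1=13  i=1*2+0=2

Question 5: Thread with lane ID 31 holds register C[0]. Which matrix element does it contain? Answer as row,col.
31: G=7,T=3
[0] (7+0,3*2+0) = (7,6)

7,6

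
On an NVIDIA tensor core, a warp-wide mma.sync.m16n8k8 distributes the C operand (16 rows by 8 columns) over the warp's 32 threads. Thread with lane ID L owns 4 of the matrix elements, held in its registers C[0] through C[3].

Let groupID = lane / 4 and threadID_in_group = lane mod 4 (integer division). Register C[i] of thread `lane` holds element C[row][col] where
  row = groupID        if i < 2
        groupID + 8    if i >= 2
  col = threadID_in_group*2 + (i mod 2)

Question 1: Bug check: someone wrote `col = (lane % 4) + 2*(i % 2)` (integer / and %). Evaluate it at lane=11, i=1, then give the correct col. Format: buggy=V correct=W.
`(lane % 4) + 2*(i % 2)`[11,1]->5
lane 11: gid=2 (11/4), tid=3 (11%4)
i=1: r=2+0=2, c=3*2+1=7
col: 5 vs 7

buggy=5 correct=7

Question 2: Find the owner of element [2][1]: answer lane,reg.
8,1

r=2⇒gr=2,Rb=0  c=1⇒th=0,odd=1
L=2*4+0=8  i=0*2+1=1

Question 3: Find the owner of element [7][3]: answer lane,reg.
29,1

r=7⇒gr=7,Rb=0  c=3⇒th=1,odd=1
L=7*4+1=29  i=0*2+1=1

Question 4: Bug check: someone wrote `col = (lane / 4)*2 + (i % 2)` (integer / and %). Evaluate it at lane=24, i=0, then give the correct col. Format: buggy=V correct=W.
`(lane / 4)*2 + (i % 2)`[24,0]→12
24: G=6,T=0
[0] (6+0,0*2+0) = (6,0)
col: 12 vs 0

buggy=12 correct=0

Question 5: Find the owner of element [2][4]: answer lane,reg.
10,0

r:2=>grp=2,rB=0  c:4=>tig=2,lo=0
L=2*4+2=10  i=0*2+0=0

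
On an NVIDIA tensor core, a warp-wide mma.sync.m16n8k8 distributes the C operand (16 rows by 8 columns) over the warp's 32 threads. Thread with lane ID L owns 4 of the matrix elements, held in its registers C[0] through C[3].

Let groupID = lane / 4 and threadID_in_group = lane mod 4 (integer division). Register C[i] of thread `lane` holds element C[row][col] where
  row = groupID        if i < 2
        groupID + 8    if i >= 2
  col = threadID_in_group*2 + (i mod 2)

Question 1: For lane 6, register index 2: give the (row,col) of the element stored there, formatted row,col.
lane 6⇒6/4=1, 6 mod 4=2
i=2  r:1+8⇒9  c:2·2+0⇒4

9,4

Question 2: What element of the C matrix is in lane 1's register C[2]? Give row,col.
8,2

lane 1->1/4=0, 1 mod 4=1
i=2  r:0+8->8  c:2·1+0->2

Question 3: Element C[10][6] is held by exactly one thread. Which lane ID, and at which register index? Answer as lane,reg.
11,2

r: 10->gid=2,r8=1  c: 6->tid=3,i&1=0
L=2*4+3=11  i=1*2+0=2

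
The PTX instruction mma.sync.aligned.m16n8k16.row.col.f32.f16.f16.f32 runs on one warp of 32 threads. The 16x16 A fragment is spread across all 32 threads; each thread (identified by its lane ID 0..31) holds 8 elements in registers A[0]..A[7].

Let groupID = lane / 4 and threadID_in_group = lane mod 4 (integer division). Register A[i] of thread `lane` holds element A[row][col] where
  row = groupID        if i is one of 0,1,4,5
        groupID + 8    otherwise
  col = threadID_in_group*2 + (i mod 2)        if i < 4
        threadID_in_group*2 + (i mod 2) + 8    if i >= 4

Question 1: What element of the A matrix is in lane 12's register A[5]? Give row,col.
lane 12->12/4=3, 12 mod 4=0
i=5  r:3+0->3  c:2·0+1+8->9

3,9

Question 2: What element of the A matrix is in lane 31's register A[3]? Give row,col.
15,7

lane 31->31/4=7, 31 mod 4=3
i=3  r:7+8->15  c:2·3+1+0->7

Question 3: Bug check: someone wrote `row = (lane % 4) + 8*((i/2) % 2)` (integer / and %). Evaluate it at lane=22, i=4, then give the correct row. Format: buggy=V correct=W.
buggy=2 correct=5

`(lane % 4) + 8*((i/2) % 2)`[22,4]->2
lane 22: g=5 (22/4), t=2 (22%4)
i=4: r=5+0=5, c=2*2+0+8=12
row: 2 vs 5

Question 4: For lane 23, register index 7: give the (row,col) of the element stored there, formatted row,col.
23: gid=5,tid=3
[7] (5+8,3*2+1+8) = (13,15)

13,15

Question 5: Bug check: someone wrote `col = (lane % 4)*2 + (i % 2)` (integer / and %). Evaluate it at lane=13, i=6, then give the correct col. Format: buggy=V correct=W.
buggy=2 correct=10

`(lane % 4)*2 + (i % 2)`[13,6]->2
L=13->gid=13>>2=3, tid=13&3=1
[6]->row 3+8=11  col 1·2+0+8=10
col: 2 vs 10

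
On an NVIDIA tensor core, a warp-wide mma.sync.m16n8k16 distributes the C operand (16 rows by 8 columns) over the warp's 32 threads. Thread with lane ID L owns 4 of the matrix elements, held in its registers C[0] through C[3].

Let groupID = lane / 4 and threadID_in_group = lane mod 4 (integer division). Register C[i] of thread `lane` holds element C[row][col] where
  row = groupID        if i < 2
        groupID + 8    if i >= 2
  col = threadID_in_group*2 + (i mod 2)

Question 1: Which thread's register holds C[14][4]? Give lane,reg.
r=14→G=6,rhi=1  c=4→T=2,p=0
L=6*4+2=26  i=1*2+0=2

26,2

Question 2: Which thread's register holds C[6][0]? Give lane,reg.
24,0

r=6→G=6,rhi=0  c=0→T=0,p=0
L=6*4+0=24  i=0*2+0=0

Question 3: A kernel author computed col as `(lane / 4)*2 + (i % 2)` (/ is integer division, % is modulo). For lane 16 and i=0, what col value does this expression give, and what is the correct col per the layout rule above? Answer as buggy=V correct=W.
`(lane / 4)*2 + (i % 2)`[16,0]=>8
L=16=>grp=16>>2=4, tig=16&3=0
[0]=>row 4+0=4  col 0·2+0=0
col: 8 vs 0

buggy=8 correct=0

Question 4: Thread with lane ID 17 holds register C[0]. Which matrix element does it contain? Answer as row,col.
4,2

lane 17: grp=4 (17/4), tig=1 (17%4)
i=0: r=4+0=4, c=1*2+0=2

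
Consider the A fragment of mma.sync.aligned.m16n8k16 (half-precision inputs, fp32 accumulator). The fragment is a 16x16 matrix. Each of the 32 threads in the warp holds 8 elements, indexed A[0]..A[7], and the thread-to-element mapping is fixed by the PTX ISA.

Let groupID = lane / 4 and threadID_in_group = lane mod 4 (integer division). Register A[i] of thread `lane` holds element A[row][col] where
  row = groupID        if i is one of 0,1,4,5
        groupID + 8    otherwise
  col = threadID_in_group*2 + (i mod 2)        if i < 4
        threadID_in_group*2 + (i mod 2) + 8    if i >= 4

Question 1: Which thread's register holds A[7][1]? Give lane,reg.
28,1

r: 7->gid=7,r8=0  c: 1->c8=0,tid=0,i&1=1
L=7*4+0=28  i=0*4+0*2+1=1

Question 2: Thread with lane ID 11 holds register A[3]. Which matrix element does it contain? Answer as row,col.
10,7

lane 11: g=2 (11/4), t=3 (11%4)
i=3: r=2+8=10, c=3*2+1+0=7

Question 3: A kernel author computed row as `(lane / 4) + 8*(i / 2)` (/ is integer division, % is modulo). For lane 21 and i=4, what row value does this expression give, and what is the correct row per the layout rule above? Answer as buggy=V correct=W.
`(lane / 4) + 8*(i / 2)`[21,4]→21
L=21→G=21>>2=5, T=21&3=1
[4]→row 5+0=5  col 1·2+0+8=10
row: 21 vs 5

buggy=21 correct=5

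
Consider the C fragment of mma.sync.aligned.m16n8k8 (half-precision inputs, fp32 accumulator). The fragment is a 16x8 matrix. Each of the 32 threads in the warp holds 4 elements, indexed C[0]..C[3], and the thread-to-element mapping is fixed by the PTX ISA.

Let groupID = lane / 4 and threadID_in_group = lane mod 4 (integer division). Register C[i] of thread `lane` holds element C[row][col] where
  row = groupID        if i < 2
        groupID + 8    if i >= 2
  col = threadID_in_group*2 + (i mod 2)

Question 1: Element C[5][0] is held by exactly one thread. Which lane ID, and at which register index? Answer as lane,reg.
r=5→G=5,rhi=0  c=0→T=0,p=0
L=5*4+0=20  i=0*2+0=0

20,0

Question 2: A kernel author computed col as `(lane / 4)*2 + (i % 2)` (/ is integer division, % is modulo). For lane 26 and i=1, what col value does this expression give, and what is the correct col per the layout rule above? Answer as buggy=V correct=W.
`(lane / 4)*2 + (i % 2)`[26,1]->13
L=26->g=26>>2=6, t=26&3=2
[1]->row 6+0=6  col 2·2+1=5
col: 13 vs 5

buggy=13 correct=5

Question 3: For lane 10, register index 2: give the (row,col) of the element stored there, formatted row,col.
10,4

lane 10→10/4=2, 10 mod 4=2
i=2  r:2+8→10  c:2·2+0→4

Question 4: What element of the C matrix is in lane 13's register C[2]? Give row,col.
lane 13->13/4=3, 13 mod 4=1
i=2  r:3+8->11  c:2·1+0->2

11,2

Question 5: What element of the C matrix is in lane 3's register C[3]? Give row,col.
8,7

L=3->gid=3>>2=0, tid=3&3=3
[3]->row 0+8=8  col 3·2+1=7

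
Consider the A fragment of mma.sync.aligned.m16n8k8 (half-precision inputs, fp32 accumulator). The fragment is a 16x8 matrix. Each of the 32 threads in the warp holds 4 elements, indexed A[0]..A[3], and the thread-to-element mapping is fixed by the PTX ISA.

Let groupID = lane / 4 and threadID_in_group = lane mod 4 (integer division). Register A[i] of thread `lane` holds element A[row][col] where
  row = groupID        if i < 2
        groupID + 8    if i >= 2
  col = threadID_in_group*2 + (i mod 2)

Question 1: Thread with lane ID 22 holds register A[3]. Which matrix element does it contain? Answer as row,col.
lane 22: gid=5 (22/4), tid=2 (22%4)
i=3: r=5+8=13, c=2*2+1=5

13,5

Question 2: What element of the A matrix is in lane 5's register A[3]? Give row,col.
9,3

lane 5: grp=1 (5/4), tig=1 (5%4)
i=3: r=1+8=9, c=1*2+1=3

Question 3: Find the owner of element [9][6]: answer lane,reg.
7,2

r=9→G=1,rhi=1  c=6→T=3,p=0
L=1*4+3=7  i=1*2+0=2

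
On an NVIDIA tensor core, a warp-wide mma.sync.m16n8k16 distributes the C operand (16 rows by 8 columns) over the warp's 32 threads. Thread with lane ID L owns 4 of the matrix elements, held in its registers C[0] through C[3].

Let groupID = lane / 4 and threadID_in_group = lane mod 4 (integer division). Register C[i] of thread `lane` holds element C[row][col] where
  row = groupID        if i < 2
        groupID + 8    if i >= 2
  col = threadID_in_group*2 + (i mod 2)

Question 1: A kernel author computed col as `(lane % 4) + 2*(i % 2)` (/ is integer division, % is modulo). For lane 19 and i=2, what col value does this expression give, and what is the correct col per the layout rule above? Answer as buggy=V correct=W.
buggy=3 correct=6

`(lane % 4) + 2*(i % 2)`[19,2]⇒3
lane 19⇒19/4=4, 19 mod 4=3
i=2  r:4+8⇒12  c:2·3+0⇒6
col: 3 vs 6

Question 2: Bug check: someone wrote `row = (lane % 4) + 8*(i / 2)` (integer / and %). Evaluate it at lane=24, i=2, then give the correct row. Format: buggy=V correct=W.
buggy=8 correct=14

`(lane % 4) + 8*(i / 2)`[24,2]=>8
24: grp=6,tig=0
[2] (6+8,0*2+0) = (14,0)
row: 8 vs 14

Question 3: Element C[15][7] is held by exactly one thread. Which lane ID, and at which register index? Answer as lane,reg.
r=15->g=7,rb=1  c=7->t=3,b0=1
L=7*4+3=31  i=1*2+1=3

31,3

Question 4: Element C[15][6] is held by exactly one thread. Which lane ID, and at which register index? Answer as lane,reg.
31,2

r: 15->gid=7,r8=1  c: 6->tid=3,i&1=0
L=7*4+3=31  i=1*2+0=2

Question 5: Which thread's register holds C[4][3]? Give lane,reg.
r: 4->gid=4,r8=0  c: 3->tid=1,i&1=1
L=4*4+1=17  i=0*2+1=1

17,1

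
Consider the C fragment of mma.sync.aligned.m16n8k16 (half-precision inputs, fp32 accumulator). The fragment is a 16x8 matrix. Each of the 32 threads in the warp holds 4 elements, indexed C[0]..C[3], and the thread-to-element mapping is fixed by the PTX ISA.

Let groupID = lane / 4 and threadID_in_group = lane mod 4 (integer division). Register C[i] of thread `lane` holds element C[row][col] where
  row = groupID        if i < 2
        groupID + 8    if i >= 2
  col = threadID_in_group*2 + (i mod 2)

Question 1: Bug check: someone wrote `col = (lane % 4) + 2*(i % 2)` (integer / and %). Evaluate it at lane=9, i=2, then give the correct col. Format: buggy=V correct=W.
`(lane % 4) + 2*(i % 2)`[9,2]→1
9: G=2,T=1
[2] (2+8,1*2+0) = (10,2)
col: 1 vs 2

buggy=1 correct=2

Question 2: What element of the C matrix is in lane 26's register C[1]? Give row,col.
26: grp=6,tig=2
[1] (6+0,2*2+1) = (6,5)

6,5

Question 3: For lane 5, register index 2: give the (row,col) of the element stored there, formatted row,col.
L=5→G=5>>2=1, T=5&3=1
[2]→row 1+8=9  col 1·2+0=2

9,2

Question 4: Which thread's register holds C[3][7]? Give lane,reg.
15,1

r=3→G=3,rhi=0  c=7→T=3,p=1
L=3*4+3=15  i=0*2+1=1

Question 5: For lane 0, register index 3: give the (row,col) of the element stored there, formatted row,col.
L=0⇒gr=0>>2=0, th=0&3=0
[3]⇒row 0+8=8  col 0·2+1=1

8,1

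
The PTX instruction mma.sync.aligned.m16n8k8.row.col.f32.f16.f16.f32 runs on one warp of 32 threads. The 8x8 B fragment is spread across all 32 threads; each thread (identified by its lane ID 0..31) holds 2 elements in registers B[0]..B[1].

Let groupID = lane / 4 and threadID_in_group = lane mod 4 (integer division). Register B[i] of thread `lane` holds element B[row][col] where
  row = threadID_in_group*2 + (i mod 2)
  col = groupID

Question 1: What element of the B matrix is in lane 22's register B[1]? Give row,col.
22: g=5,t=2
[1] (2*2+1,5) = (5,5)

5,5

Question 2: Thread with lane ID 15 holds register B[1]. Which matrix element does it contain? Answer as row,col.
7,3

L=15->g=15>>2=3, t=15&3=3
[1]->row 3·2+1=7  col g=3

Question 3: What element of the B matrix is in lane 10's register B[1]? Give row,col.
L=10→G=10>>2=2, T=10&3=2
[1]→row 2·2+1=5  col G=2

5,2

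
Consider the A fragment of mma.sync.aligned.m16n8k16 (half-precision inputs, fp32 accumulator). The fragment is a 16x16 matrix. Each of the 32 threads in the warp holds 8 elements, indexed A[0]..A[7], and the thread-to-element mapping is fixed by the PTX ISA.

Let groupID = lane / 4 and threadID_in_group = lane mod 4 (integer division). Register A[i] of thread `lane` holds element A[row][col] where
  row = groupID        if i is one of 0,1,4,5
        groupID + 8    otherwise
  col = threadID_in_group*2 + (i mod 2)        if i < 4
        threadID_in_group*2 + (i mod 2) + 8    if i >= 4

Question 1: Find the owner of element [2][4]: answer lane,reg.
r=2→G=2,rhi=0  c=4→chi=0,T=2,p=0
L=2*4+2=10  i=0*4+0*2+0=0

10,0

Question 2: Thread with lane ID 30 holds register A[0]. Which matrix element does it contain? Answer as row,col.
lane 30→30/4=7, 30 mod 4=2
i=0  r:7+0→7  c:2·2+0+0→4

7,4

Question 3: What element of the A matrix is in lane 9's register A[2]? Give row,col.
10,2

L=9⇒gr=9>>2=2, th=9&3=1
[2]⇒row 2+8=10  col 1·2+0+0=2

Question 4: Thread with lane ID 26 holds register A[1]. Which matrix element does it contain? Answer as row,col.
6,5

26: grp=6,tig=2
[1] (6+0,2*2+1+0) = (6,5)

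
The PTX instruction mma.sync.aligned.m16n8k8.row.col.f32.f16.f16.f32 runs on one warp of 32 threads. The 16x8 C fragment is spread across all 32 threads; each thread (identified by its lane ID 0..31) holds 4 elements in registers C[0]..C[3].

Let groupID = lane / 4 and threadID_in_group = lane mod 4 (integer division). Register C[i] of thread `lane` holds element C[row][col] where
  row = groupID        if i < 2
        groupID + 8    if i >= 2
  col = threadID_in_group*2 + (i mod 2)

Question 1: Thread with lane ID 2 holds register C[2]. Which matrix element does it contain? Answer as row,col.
L=2->gid=2>>2=0, tid=2&3=2
[2]->row 0+8=8  col 2·2+0=4

8,4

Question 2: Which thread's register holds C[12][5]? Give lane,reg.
18,3

r:12=>grp=4,rB=1  c:5=>tig=2,lo=1
L=4*4+2=18  i=1*2+1=3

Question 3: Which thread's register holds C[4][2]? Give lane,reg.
17,0

r:4=>grp=4,rB=0  c:2=>tig=1,lo=0
L=4*4+1=17  i=0*2+0=0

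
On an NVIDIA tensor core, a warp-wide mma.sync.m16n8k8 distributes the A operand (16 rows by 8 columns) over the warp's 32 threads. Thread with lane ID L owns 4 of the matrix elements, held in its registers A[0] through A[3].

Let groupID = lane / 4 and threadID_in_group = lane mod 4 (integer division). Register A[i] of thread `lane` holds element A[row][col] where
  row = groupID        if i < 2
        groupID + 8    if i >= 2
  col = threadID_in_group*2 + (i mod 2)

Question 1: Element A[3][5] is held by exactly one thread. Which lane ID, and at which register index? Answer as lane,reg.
r=3⇒gr=3,Rb=0  c=5⇒th=2,odd=1
L=3*4+2=14  i=0*2+1=1

14,1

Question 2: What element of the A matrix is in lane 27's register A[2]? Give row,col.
14,6

L=27=>grp=27>>2=6, tig=27&3=3
[2]=>row 6+8=14  col 3·2+0=6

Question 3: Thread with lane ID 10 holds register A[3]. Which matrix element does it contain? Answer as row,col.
10: grp=2,tig=2
[3] (2+8,2*2+1) = (10,5)

10,5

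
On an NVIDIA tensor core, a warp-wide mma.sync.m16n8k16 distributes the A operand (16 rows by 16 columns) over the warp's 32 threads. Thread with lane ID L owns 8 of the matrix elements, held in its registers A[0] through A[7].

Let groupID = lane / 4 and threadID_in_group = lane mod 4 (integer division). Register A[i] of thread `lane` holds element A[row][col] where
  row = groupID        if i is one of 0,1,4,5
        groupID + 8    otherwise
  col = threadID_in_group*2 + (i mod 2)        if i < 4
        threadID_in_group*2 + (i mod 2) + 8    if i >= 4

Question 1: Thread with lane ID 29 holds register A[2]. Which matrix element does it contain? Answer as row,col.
L=29->g=29>>2=7, t=29&3=1
[2]->row 7+8=15  col 1·2+0+0=2

15,2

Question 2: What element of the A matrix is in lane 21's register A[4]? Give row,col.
5,10

lane 21->21/4=5, 21 mod 4=1
i=4  r:5+0->5  c:2·1+0+8->10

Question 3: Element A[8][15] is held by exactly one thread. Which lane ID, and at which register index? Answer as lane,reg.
3,7

r=8→G=0,rhi=1  c=15→chi=1,T=3,p=1
L=0*4+3=3  i=1*4+1*2+1=7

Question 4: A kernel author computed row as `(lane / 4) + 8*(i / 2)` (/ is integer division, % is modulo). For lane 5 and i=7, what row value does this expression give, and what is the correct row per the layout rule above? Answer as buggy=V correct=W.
buggy=25 correct=9

`(lane / 4) + 8*(i / 2)`[5,7]→25
L=5→G=5>>2=1, T=5&3=1
[7]→row 1+8=9  col 1·2+1+8=11
row: 25 vs 9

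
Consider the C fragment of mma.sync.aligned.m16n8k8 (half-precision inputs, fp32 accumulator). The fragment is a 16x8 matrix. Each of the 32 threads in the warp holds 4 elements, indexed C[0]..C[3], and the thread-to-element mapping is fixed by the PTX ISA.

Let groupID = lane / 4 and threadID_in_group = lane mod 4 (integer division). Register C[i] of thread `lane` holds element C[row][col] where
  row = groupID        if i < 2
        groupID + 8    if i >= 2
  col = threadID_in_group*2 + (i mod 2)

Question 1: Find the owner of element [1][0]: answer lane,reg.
4,0

r=1->g=1,rb=0  c=0->t=0,b0=0
L=1*4+0=4  i=0*2+0=0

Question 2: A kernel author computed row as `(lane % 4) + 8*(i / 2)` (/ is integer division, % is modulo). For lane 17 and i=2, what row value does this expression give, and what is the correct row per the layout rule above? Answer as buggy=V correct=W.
`(lane % 4) + 8*(i / 2)`[17,2]->9
17: gid=4,tid=1
[2] (4+8,1*2+0) = (12,2)
row: 9 vs 12

buggy=9 correct=12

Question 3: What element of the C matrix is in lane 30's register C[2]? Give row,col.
15,4

L=30->g=30>>2=7, t=30&3=2
[2]->row 7+8=15  col 2·2+0=4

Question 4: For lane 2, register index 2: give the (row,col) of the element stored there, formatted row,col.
8,4

2: g=0,t=2
[2] (0+8,2*2+0) = (8,4)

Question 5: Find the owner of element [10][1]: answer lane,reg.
r=10⇒gr=2,Rb=1  c=1⇒th=0,odd=1
L=2*4+0=8  i=1*2+1=3

8,3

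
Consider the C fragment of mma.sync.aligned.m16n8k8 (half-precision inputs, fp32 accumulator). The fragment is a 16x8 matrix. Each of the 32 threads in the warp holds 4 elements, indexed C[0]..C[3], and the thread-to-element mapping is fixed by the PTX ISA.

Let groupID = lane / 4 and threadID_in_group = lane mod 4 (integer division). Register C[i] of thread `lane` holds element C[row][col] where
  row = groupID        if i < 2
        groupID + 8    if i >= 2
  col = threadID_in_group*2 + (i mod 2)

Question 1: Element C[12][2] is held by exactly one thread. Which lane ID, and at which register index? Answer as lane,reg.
r: 12->gid=4,r8=1  c: 2->tid=1,i&1=0
L=4*4+1=17  i=1*2+0=2

17,2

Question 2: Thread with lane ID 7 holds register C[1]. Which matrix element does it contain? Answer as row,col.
lane 7: g=1 (7/4), t=3 (7%4)
i=1: r=1+0=1, c=3*2+1=7

1,7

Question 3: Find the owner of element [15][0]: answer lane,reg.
r:15=>grp=7,rB=1  c:0=>tig=0,lo=0
L=7*4+0=28  i=1*2+0=2

28,2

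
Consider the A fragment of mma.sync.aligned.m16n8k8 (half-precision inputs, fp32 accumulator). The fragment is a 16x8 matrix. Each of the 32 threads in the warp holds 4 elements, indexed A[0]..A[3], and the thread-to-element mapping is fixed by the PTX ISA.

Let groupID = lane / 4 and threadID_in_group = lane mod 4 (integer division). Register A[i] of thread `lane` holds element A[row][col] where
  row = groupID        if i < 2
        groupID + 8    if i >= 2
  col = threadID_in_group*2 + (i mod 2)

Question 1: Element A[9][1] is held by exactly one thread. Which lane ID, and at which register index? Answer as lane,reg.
4,3

r=9->g=1,rb=1  c=1->t=0,b0=1
L=1*4+0=4  i=1*2+1=3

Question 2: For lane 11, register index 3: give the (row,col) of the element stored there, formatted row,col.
L=11=>grp=11>>2=2, tig=11&3=3
[3]=>row 2+8=10  col 3·2+1=7

10,7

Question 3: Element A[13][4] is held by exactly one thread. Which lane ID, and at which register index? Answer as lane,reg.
22,2

r=13→G=5,rhi=1  c=4→T=2,p=0
L=5*4+2=22  i=1*2+0=2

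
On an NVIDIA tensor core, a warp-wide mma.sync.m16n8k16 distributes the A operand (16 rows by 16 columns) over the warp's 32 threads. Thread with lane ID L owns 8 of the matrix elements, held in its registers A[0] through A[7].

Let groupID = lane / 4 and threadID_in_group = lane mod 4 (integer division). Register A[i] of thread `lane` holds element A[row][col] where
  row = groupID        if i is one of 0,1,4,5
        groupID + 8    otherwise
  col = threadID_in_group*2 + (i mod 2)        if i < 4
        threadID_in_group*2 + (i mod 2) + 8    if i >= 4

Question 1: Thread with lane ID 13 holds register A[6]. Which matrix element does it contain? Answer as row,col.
11,10

lane 13->13/4=3, 13 mod 4=1
i=6  r:3+8->11  c:2·1+0+8->10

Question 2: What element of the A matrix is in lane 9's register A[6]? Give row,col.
lane 9: gr=2 (9/4), th=1 (9%4)
i=6: r=2+8=10, c=1*2+0+8=10

10,10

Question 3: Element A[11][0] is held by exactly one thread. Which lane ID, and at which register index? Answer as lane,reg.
r:11=>grp=3,rB=1  c:0=>cB=0,tig=0,lo=0
L=3*4+0=12  i=0*4+1*2+0=2

12,2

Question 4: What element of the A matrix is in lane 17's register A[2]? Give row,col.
12,2

lane 17⇒17/4=4, 17 mod 4=1
i=2  r:4+8⇒12  c:2·1+0+0⇒2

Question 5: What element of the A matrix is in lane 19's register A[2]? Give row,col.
12,6

lane 19: gid=4 (19/4), tid=3 (19%4)
i=2: r=4+8=12, c=3*2+0+0=6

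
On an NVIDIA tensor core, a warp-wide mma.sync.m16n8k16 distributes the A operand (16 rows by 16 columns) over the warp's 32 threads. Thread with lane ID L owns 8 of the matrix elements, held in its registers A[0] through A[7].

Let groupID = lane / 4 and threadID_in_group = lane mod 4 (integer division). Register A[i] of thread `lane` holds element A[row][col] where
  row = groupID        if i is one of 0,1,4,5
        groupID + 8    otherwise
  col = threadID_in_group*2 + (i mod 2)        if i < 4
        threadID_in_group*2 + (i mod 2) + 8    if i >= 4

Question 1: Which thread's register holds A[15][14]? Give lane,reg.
31,6

r:15=>grp=7,rB=1  c:14=>cB=1,tig=3,lo=0
L=7*4+3=31  i=1*4+1*2+0=6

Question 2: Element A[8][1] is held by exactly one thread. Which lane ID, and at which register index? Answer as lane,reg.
r=8→G=0,rhi=1  c=1→chi=0,T=0,p=1
L=0*4+0=0  i=0*4+1*2+1=3

0,3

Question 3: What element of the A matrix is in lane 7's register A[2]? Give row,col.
7: gid=1,tid=3
[2] (1+8,3*2+0+0) = (9,6)

9,6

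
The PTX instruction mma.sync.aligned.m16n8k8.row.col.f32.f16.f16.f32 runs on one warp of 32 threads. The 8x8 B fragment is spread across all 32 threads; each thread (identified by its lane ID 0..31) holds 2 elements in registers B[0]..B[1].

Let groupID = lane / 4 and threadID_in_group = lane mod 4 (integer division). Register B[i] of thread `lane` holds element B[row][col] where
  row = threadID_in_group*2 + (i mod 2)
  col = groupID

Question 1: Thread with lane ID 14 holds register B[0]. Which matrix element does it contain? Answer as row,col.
lane 14->14/4=3, 14 mod 4=2
i=0  r:2·2+0->4  c:3

4,3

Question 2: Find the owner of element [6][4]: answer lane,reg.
19,0

c: 4->gid=4  r: 6->tid=3,i&1=0
L=4*4+3=19  i=0=0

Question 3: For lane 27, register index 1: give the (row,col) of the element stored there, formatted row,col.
7,6

L=27->g=27>>2=6, t=27&3=3
[1]->row 3·2+1=7  col g=6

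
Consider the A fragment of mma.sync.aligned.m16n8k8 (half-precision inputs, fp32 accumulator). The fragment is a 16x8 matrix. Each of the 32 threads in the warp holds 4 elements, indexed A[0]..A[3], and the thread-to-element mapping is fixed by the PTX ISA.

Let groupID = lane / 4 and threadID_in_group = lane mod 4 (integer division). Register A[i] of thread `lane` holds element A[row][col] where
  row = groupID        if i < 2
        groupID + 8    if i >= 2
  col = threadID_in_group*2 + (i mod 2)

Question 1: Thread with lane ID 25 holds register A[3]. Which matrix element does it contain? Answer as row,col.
L=25⇒gr=25>>2=6, th=25&3=1
[3]⇒row 6+8=14  col 1·2+1=3

14,3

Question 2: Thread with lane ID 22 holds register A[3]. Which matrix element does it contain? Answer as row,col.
13,5

22: gid=5,tid=2
[3] (5+8,2*2+1) = (13,5)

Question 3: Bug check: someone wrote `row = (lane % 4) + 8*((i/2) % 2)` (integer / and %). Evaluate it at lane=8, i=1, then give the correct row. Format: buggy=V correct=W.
buggy=0 correct=2

`(lane % 4) + 8*((i/2) % 2)`[8,1]->0
L=8->g=8>>2=2, t=8&3=0
[1]->row 2+0=2  col 0·2+1=1
row: 0 vs 2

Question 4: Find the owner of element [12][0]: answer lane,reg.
r=12→G=4,rhi=1  c=0→T=0,p=0
L=4*4+0=16  i=1*2+0=2

16,2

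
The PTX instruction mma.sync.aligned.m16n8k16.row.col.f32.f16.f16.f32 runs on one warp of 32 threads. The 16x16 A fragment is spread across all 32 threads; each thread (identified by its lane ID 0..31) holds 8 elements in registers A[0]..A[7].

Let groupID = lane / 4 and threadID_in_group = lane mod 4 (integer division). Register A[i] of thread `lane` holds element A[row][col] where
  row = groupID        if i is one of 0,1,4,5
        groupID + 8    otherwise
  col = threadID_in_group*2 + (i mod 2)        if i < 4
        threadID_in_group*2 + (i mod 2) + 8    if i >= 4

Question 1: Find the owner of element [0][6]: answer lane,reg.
3,0

r=0→G=0,rhi=0  c=6→chi=0,T=3,p=0
L=0*4+3=3  i=0*4+0*2+0=0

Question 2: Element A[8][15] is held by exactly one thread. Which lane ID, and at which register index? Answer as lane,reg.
3,7

r=8→G=0,rhi=1  c=15→chi=1,T=3,p=1
L=0*4+3=3  i=1*4+1*2+1=7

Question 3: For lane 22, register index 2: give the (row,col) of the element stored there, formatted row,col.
22: gr=5,th=2
[2] (5+8,2*2+0+0) = (13,4)

13,4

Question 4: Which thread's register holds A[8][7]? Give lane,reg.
3,3

r: 8->gid=0,r8=1  c: 7->c8=0,tid=3,i&1=1
L=0*4+3=3  i=0*4+1*2+1=3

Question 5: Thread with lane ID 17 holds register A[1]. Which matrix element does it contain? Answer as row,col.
4,3

lane 17: grp=4 (17/4), tig=1 (17%4)
i=1: r=4+0=4, c=1*2+1+0=3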